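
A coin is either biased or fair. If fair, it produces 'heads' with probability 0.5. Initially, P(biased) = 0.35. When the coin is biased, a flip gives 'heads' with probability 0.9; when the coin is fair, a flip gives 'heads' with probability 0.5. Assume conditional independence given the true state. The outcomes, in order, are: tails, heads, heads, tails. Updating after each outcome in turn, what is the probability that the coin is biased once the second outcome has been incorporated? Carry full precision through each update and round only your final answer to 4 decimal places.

Apply Bayes' rule sequentially, carrying P(biased) forward.
After 'tails': P(biased) = 0.1·0.3500 / (0.1·0.3500 + 0.5·0.6500) ≈ 0.0972
After 'heads': P(biased) = 0.9·0.0972 / (0.9·0.0972 + 0.5·0.9028) ≈ 0.1624

0.1624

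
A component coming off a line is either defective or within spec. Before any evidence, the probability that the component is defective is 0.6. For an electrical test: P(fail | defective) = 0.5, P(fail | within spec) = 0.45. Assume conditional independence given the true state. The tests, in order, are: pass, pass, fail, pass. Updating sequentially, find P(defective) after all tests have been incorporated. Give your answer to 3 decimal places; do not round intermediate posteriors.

After 'pass': P(defective) = 0.5·0.6000 / (0.5·0.6000 + 0.55·0.4000) ≈ 0.5769
After 'pass': P(defective) = 0.5·0.5769 / (0.5·0.5769 + 0.55·0.4231) ≈ 0.5535
After 'fail': P(defective) = 0.5·0.5535 / (0.5·0.5535 + 0.45·0.4465) ≈ 0.5794
After 'pass': P(defective) = 0.5·0.5794 / (0.5·0.5794 + 0.55·0.4206) ≈ 0.5560

0.556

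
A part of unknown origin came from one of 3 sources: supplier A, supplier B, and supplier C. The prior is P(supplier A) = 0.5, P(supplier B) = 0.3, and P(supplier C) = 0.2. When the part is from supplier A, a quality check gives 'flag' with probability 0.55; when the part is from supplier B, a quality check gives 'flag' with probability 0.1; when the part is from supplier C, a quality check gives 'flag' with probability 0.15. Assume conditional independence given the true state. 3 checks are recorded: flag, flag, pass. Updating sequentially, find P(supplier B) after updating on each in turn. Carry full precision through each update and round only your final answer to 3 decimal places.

After 'flag': normaliser = 0.55·0.5000 + 0.1·0.3000 + 0.15·0.2000; P(supplier A) ≈ 0.8209, P(supplier B) ≈ 0.0896, P(supplier C) ≈ 0.0896
After 'flag': normaliser = 0.55·0.8209 + 0.1·0.0896 + 0.15·0.0896; P(supplier A) ≈ 0.9528, P(supplier B) ≈ 0.0189, P(supplier C) ≈ 0.0283
After 'pass': normaliser = 0.45·0.9528 + 0.9·0.0189 + 0.85·0.0283; P(supplier A) ≈ 0.9125, P(supplier B) ≈ 0.0362, P(supplier C) ≈ 0.0513

0.036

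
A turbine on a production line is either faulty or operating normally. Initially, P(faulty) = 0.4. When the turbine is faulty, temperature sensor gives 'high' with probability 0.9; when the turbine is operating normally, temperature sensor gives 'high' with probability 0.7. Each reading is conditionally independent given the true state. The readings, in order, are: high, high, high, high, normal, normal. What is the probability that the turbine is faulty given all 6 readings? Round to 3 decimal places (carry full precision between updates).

After 'high': P(faulty) = 0.9·0.4000 / (0.9·0.4000 + 0.7·0.6000) ≈ 0.4615
After 'high': P(faulty) = 0.9·0.4615 / (0.9·0.4615 + 0.7·0.5385) ≈ 0.5243
After 'high': P(faulty) = 0.9·0.5243 / (0.9·0.5243 + 0.7·0.4757) ≈ 0.5862
After 'high': P(faulty) = 0.9·0.5862 / (0.9·0.5862 + 0.7·0.4138) ≈ 0.6456
After 'normal': P(faulty) = 0.1·0.6456 / (0.1·0.6456 + 0.3·0.3544) ≈ 0.3778
After 'normal': P(faulty) = 0.1·0.3778 / (0.1·0.3778 + 0.3·0.6222) ≈ 0.1683

0.168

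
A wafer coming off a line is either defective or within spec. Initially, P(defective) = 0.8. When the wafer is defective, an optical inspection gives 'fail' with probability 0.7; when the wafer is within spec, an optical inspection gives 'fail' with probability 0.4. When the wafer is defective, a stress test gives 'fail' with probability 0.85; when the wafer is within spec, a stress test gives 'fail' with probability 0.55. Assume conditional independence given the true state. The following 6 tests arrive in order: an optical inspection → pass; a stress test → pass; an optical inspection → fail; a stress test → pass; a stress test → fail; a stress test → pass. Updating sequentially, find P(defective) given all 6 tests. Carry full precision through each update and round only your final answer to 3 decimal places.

Each posterior becomes the prior for the next update.
After an optical inspection='pass': P(defective) = 0.3·0.8000 / (0.3·0.8000 + 0.6·0.2000) ≈ 0.6667
After a stress test='pass': P(defective) = 0.15·0.6667 / (0.15·0.6667 + 0.45·0.3333) ≈ 0.4000
After an optical inspection='fail': P(defective) = 0.7·0.4000 / (0.7·0.4000 + 0.4·0.6000) ≈ 0.5385
After a stress test='pass': P(defective) = 0.15·0.5385 / (0.15·0.5385 + 0.45·0.4615) ≈ 0.2800
After a stress test='fail': P(defective) = 0.85·0.2800 / (0.85·0.2800 + 0.55·0.7200) ≈ 0.3754
After a stress test='pass': P(defective) = 0.15·0.3754 / (0.15·0.3754 + 0.45·0.6246) ≈ 0.1669

0.167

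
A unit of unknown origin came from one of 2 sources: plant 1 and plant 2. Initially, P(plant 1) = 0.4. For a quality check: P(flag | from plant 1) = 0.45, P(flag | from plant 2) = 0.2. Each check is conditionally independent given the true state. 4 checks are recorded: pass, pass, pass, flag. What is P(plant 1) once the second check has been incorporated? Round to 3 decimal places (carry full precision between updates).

After 'pass': P(plant 1) = 0.55·0.4000 / (0.55·0.4000 + 0.8·0.6000) ≈ 0.3143
After 'pass': P(plant 1) = 0.55·0.3143 / (0.55·0.3143 + 0.8·0.6857) ≈ 0.2396

0.240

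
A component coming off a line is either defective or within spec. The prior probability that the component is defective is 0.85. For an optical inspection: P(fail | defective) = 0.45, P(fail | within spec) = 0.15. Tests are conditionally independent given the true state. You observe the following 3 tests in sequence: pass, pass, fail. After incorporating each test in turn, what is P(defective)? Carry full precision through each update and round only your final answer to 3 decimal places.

0.877

After 'pass': P(defective) = 0.55·0.8500 / (0.55·0.8500 + 0.85·0.1500) ≈ 0.7857
After 'pass': P(defective) = 0.55·0.7857 / (0.55·0.7857 + 0.85·0.2143) ≈ 0.7035
After 'fail': P(defective) = 0.45·0.7035 / (0.45·0.7035 + 0.15·0.2965) ≈ 0.8768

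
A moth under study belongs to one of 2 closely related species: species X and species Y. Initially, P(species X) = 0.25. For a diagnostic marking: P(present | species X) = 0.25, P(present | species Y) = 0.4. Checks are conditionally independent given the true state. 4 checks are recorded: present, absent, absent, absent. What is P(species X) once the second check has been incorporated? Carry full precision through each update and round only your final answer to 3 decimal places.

After 'present': P(species X) = 0.25·0.2500 / (0.25·0.2500 + 0.4·0.7500) ≈ 0.1724
After 'absent': P(species X) = 0.75·0.1724 / (0.75·0.1724 + 0.6·0.8276) ≈ 0.2066

0.207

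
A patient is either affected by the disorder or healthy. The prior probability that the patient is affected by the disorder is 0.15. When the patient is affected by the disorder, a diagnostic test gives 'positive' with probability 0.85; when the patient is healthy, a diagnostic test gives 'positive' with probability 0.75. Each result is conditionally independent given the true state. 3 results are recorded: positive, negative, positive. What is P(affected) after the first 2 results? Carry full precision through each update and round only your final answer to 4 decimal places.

0.1071

After 'positive': P(affected) = 0.85·0.1500 / (0.85·0.1500 + 0.75·0.8500) ≈ 0.1667
After 'negative': P(affected) = 0.15·0.1667 / (0.15·0.1667 + 0.25·0.8333) ≈ 0.1071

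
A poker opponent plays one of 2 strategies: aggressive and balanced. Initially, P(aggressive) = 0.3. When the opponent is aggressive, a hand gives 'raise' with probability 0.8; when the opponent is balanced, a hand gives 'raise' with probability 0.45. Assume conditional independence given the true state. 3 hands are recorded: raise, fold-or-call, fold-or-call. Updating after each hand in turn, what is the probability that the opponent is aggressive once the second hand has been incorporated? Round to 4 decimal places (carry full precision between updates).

Each posterior becomes the prior for the next update.
After 'raise': P(aggressive) = 0.8·0.3000 / (0.8·0.3000 + 0.45·0.7000) ≈ 0.4324
After 'fold-or-call': P(aggressive) = 0.2·0.4324 / (0.2·0.4324 + 0.55·0.5676) ≈ 0.2169

0.2169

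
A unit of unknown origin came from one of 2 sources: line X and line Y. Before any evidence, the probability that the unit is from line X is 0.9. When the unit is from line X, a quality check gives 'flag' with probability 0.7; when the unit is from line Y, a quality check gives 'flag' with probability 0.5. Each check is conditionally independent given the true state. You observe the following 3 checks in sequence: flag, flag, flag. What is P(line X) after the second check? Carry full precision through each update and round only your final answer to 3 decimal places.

0.946

After 'flag': P(line X) = 0.7·0.9000 / (0.7·0.9000 + 0.5·0.1000) ≈ 0.9265
After 'flag': P(line X) = 0.7·0.9265 / (0.7·0.9265 + 0.5·0.0735) ≈ 0.9464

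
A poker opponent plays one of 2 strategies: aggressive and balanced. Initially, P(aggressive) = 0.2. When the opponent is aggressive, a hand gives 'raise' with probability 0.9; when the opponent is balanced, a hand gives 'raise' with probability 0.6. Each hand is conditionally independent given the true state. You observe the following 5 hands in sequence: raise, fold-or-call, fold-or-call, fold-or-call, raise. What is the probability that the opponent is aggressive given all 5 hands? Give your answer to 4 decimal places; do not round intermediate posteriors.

0.0087

Each posterior becomes the prior for the next update.
After 'raise': P(aggressive) = 0.9·0.2000 / (0.9·0.2000 + 0.6·0.8000) ≈ 0.2727
After 'fold-or-call': P(aggressive) = 0.1·0.2727 / (0.1·0.2727 + 0.4·0.7273) ≈ 0.0857
After 'fold-or-call': P(aggressive) = 0.1·0.0857 / (0.1·0.0857 + 0.4·0.9143) ≈ 0.0229
After 'fold-or-call': P(aggressive) = 0.1·0.0229 / (0.1·0.0229 + 0.4·0.9771) ≈ 0.0058
After 'raise': P(aggressive) = 0.9·0.0058 / (0.9·0.0058 + 0.6·0.9942) ≈ 0.0087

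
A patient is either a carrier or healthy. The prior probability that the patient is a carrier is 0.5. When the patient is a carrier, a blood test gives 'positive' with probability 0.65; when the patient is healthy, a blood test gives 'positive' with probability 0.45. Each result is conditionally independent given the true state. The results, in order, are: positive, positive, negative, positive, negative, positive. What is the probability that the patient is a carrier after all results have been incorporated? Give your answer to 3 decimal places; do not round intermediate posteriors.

0.638

Each posterior becomes the prior for the next update.
After 'positive': P(carrier) = 0.65·0.5000 / (0.65·0.5000 + 0.45·0.5000) ≈ 0.5909
After 'positive': P(carrier) = 0.65·0.5909 / (0.65·0.5909 + 0.45·0.4091) ≈ 0.6760
After 'negative': P(carrier) = 0.35·0.6760 / (0.35·0.6760 + 0.55·0.3240) ≈ 0.5704
After 'positive': P(carrier) = 0.65·0.5704 / (0.65·0.5704 + 0.45·0.4296) ≈ 0.6573
After 'negative': P(carrier) = 0.35·0.6573 / (0.35·0.6573 + 0.55·0.3427) ≈ 0.5496
After 'positive': P(carrier) = 0.65·0.5496 / (0.65·0.5496 + 0.45·0.4504) ≈ 0.6381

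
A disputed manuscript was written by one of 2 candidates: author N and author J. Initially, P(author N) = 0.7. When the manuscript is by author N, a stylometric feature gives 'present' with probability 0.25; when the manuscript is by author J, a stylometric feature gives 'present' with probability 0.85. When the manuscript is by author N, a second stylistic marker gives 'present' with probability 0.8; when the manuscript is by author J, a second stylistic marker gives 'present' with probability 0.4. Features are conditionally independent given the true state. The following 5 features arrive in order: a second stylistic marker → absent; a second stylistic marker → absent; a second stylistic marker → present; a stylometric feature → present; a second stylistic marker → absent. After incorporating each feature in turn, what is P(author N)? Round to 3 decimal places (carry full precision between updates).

Each posterior becomes the prior for the next update.
After a second stylistic marker='absent': P(author N) = 0.2·0.7000 / (0.2·0.7000 + 0.6·0.3000) ≈ 0.4375
After a second stylistic marker='absent': P(author N) = 0.2·0.4375 / (0.2·0.4375 + 0.6·0.5625) ≈ 0.2059
After a second stylistic marker='present': P(author N) = 0.8·0.2059 / (0.8·0.2059 + 0.4·0.7941) ≈ 0.3415
After a stylometric feature='present': P(author N) = 0.25·0.3415 / (0.25·0.3415 + 0.85·0.6585) ≈ 0.1323
After a second stylistic marker='absent': P(author N) = 0.2·0.1323 / (0.2·0.1323 + 0.6·0.8677) ≈ 0.0484

0.048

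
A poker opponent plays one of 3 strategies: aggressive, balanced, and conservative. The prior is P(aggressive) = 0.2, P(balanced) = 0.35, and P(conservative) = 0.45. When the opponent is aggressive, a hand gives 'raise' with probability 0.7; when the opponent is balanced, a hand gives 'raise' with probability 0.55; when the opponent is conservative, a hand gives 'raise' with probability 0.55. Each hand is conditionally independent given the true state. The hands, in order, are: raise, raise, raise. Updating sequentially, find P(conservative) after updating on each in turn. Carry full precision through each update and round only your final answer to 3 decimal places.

After 'raise': normaliser = 0.7·0.2000 + 0.55·0.3500 + 0.55·0.4500; P(aggressive) ≈ 0.2414, P(balanced) ≈ 0.3319, P(conservative) ≈ 0.4267
After 'raise': normaliser = 0.7·0.2414 + 0.55·0.3319 + 0.55·0.4267; P(aggressive) ≈ 0.2882, P(balanced) ≈ 0.3114, P(conservative) ≈ 0.4004
After 'raise': normaliser = 0.7·0.2882 + 0.55·0.3114 + 0.55·0.4004; P(aggressive) ≈ 0.3401, P(balanced) ≈ 0.2887, P(conservative) ≈ 0.3712

0.371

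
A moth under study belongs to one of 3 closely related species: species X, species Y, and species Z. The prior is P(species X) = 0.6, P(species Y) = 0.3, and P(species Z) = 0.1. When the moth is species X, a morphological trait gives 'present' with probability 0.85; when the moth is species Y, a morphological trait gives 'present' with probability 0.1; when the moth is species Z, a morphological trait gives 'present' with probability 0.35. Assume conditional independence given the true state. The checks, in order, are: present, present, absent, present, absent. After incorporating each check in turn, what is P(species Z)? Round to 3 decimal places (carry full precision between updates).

After 'present': normaliser = 0.85·0.6000 + 0.1·0.3000 + 0.35·0.1000; P(species X) ≈ 0.8870, P(species Y) ≈ 0.0522, P(species Z) ≈ 0.0609
After 'present': normaliser = 0.85·0.8870 + 0.1·0.0522 + 0.35·0.0609; P(species X) ≈ 0.9660, P(species Y) ≈ 0.0067, P(species Z) ≈ 0.0273
After 'absent': normaliser = 0.15·0.9660 + 0.9·0.0067 + 0.65·0.0273; P(species X) ≈ 0.8591, P(species Y) ≈ 0.0357, P(species Z) ≈ 0.1052
After 'present': normaliser = 0.85·0.8591 + 0.1·0.0357 + 0.35·0.1052; P(species X) ≈ 0.9476, P(species Y) ≈ 0.0046, P(species Z) ≈ 0.0478
After 'absent': normaliser = 0.15·0.9476 + 0.9·0.0046 + 0.65·0.0478; P(species X) ≈ 0.8014, P(species Y) ≈ 0.0235, P(species Z) ≈ 0.1751

0.175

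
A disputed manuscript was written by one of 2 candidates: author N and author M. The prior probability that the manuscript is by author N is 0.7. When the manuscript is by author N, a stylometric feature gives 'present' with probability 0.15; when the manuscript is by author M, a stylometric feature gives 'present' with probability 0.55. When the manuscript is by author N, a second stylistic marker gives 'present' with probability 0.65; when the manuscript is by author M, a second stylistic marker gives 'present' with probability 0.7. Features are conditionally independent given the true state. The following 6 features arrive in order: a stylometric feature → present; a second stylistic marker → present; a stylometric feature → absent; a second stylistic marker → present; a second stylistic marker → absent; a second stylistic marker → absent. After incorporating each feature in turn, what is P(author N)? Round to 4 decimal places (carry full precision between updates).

After a stylometric feature='present': P(author N) = 0.15·0.7000 / (0.15·0.7000 + 0.55·0.3000) ≈ 0.3889
After a second stylistic marker='present': P(author N) = 0.65·0.3889 / (0.65·0.3889 + 0.7·0.6111) ≈ 0.3714
After a stylometric feature='absent': P(author N) = 0.85·0.3714 / (0.85·0.3714 + 0.45·0.6286) ≈ 0.5274
After a second stylistic marker='present': P(author N) = 0.65·0.5274 / (0.65·0.5274 + 0.7·0.4726) ≈ 0.5089
After a second stylistic marker='absent': P(author N) = 0.35·0.5089 / (0.35·0.5089 + 0.3·0.4911) ≈ 0.5473
After a second stylistic marker='absent': P(author N) = 0.35·0.5473 / (0.35·0.5473 + 0.3·0.4527) ≈ 0.5852

0.5852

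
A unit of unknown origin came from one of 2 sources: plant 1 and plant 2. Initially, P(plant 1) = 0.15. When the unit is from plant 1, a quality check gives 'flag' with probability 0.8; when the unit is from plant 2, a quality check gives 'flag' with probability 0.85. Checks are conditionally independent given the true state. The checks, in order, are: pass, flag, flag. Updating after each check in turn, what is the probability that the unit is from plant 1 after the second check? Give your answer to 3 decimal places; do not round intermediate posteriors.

0.181

After 'pass': P(plant 1) = 0.2·0.1500 / (0.2·0.1500 + 0.15·0.8500) ≈ 0.1905
After 'flag': P(plant 1) = 0.8·0.1905 / (0.8·0.1905 + 0.85·0.8095) ≈ 0.1813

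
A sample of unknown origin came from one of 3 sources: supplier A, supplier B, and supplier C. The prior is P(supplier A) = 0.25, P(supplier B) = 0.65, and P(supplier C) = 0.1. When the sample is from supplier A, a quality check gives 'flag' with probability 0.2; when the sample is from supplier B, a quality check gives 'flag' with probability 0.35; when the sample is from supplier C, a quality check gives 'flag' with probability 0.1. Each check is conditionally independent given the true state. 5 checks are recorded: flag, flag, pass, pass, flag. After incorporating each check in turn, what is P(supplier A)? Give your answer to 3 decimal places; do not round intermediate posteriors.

0.097

After 'flag': normaliser = 0.2·0.2500 + 0.35·0.6500 + 0.1·0.1000; P(supplier A) ≈ 0.1739, P(supplier B) ≈ 0.7913, P(supplier C) ≈ 0.0348
After 'flag': normaliser = 0.2·0.1739 + 0.35·0.7913 + 0.1·0.0348; P(supplier A) ≈ 0.1103, P(supplier B) ≈ 0.8786, P(supplier C) ≈ 0.0110
After 'pass': normaliser = 0.8·0.1103 + 0.65·0.8786 + 0.9·0.0110; P(supplier A) ≈ 0.1319, P(supplier B) ≈ 0.8533, P(supplier C) ≈ 0.0148
After 'pass': normaliser = 0.8·0.1319 + 0.65·0.8533 + 0.9·0.0148; P(supplier A) ≈ 0.1567, P(supplier B) ≈ 0.8235, P(supplier C) ≈ 0.0198
After 'flag': normaliser = 0.2·0.1567 + 0.35·0.8235 + 0.1·0.0198; P(supplier A) ≈ 0.0974, P(supplier B) ≈ 0.8964, P(supplier C) ≈ 0.0062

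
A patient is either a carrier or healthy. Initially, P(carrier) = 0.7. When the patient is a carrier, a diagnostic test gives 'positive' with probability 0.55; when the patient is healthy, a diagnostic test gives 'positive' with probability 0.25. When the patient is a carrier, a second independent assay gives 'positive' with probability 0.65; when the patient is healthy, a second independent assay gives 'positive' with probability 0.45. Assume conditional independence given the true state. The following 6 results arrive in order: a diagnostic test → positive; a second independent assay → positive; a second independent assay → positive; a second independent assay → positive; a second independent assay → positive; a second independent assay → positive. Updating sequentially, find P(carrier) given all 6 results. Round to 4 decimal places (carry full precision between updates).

After a diagnostic test='positive': P(carrier) = 0.55·0.7000 / (0.55·0.7000 + 0.25·0.3000) ≈ 0.8370
After a second independent assay='positive': P(carrier) = 0.65·0.8370 / (0.65·0.8370 + 0.45·0.1630) ≈ 0.8812
After a second independent assay='positive': P(carrier) = 0.65·0.8812 / (0.65·0.8812 + 0.45·0.1188) ≈ 0.9146
After a second independent assay='positive': P(carrier) = 0.65·0.9146 / (0.65·0.9146 + 0.45·0.0854) ≈ 0.9393
After a second independent assay='positive': P(carrier) = 0.65·0.9393 / (0.65·0.9393 + 0.45·0.0607) ≈ 0.9572
After a second independent assay='positive': P(carrier) = 0.65·0.9572 / (0.65·0.9572 + 0.45·0.0428) ≈ 0.9699

0.9699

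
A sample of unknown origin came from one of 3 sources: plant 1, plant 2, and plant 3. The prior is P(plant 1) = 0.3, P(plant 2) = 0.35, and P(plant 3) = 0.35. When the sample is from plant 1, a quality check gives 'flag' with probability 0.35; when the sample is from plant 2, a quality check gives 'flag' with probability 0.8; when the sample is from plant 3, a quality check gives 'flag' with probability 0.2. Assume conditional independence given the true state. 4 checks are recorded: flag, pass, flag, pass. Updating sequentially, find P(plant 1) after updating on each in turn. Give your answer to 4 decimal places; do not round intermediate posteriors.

0.4642

After 'flag': normaliser = 0.35·0.3000 + 0.8·0.3500 + 0.2·0.3500; P(plant 1) ≈ 0.2308, P(plant 2) ≈ 0.6154, P(plant 3) ≈ 0.1538
After 'pass': normaliser = 0.65·0.2308 + 0.2·0.6154 + 0.8·0.1538; P(plant 1) ≈ 0.3786, P(plant 2) ≈ 0.3107, P(plant 3) ≈ 0.3107
After 'flag': normaliser = 0.35·0.3786 + 0.8·0.3107 + 0.2·0.3107; P(plant 1) ≈ 0.2990, P(plant 2) ≈ 0.5608, P(plant 3) ≈ 0.1402
After 'pass': normaliser = 0.65·0.2990 + 0.2·0.5608 + 0.8·0.1402; P(plant 1) ≈ 0.4642, P(plant 2) ≈ 0.2679, P(plant 3) ≈ 0.2679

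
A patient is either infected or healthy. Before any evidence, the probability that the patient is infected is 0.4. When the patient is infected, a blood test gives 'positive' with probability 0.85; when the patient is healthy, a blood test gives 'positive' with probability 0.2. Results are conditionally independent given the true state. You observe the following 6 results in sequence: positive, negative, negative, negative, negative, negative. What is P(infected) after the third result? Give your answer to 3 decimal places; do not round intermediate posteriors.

Apply Bayes' rule sequentially, carrying P(infected) forward.
After 'positive': P(infected) = 0.85·0.4000 / (0.85·0.4000 + 0.2·0.6000) ≈ 0.7391
After 'negative': P(infected) = 0.15·0.7391 / (0.15·0.7391 + 0.8·0.2609) ≈ 0.3469
After 'negative': P(infected) = 0.15·0.3469 / (0.15·0.3469 + 0.8·0.6531) ≈ 0.0906

0.091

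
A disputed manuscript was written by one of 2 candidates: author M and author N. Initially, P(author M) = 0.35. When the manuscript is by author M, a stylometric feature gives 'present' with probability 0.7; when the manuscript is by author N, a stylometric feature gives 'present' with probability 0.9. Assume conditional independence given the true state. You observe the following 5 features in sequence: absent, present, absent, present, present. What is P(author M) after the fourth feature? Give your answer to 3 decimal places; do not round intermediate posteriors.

0.746

After 'absent': P(author M) = 0.3·0.3500 / (0.3·0.3500 + 0.1·0.6500) ≈ 0.6176
After 'present': P(author M) = 0.7·0.6176 / (0.7·0.6176 + 0.9·0.3824) ≈ 0.5568
After 'absent': P(author M) = 0.3·0.5568 / (0.3·0.5568 + 0.1·0.4432) ≈ 0.7903
After 'present': P(author M) = 0.7·0.7903 / (0.7·0.7903 + 0.9·0.2097) ≈ 0.7457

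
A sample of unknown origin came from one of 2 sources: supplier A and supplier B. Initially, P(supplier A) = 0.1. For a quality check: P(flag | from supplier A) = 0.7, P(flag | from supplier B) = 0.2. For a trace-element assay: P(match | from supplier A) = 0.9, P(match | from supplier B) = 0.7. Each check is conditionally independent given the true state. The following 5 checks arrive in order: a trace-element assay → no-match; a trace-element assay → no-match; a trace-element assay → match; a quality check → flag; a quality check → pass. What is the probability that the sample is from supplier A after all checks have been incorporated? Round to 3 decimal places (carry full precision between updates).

0.020

After a trace-element assay='no-match': P(supplier A) = 0.1·0.1000 / (0.1·0.1000 + 0.3·0.9000) ≈ 0.0357
After a trace-element assay='no-match': P(supplier A) = 0.1·0.0357 / (0.1·0.0357 + 0.3·0.9643) ≈ 0.0122
After a trace-element assay='match': P(supplier A) = 0.9·0.0122 / (0.9·0.0122 + 0.7·0.9878) ≈ 0.0156
After a quality check='flag': P(supplier A) = 0.7·0.0156 / (0.7·0.0156 + 0.2·0.9844) ≈ 0.0526
After a quality check='pass': P(supplier A) = 0.3·0.0526 / (0.3·0.0526 + 0.8·0.9474) ≈ 0.0204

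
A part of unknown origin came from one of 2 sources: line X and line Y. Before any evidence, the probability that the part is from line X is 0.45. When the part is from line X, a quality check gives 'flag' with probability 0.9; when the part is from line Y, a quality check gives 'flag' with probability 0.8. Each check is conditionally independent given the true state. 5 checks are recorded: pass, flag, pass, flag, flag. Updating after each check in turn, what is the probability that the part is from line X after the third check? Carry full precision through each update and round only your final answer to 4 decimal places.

0.1871

After 'pass': P(line X) = 0.1·0.4500 / (0.1·0.4500 + 0.2·0.5500) ≈ 0.2903
After 'flag': P(line X) = 0.9·0.2903 / (0.9·0.2903 + 0.8·0.7097) ≈ 0.3152
After 'pass': P(line X) = 0.1·0.3152 / (0.1·0.3152 + 0.2·0.6848) ≈ 0.1871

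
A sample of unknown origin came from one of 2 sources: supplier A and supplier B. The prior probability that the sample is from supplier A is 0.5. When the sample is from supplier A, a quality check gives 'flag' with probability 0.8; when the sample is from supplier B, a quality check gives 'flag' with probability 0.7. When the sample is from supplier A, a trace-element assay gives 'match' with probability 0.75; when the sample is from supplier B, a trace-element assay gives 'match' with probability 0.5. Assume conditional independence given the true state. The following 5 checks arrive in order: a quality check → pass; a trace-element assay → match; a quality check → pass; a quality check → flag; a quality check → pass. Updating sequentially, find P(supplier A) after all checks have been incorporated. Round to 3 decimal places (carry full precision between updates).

After a quality check='pass': P(supplier A) = 0.2·0.5000 / (0.2·0.5000 + 0.3·0.5000) ≈ 0.4000
After a trace-element assay='match': P(supplier A) = 0.75·0.4000 / (0.75·0.4000 + 0.5·0.6000) ≈ 0.5000
After a quality check='pass': P(supplier A) = 0.2·0.5000 / (0.2·0.5000 + 0.3·0.5000) ≈ 0.4000
After a quality check='flag': P(supplier A) = 0.8·0.4000 / (0.8·0.4000 + 0.7·0.6000) ≈ 0.4324
After a quality check='pass': P(supplier A) = 0.2·0.4324 / (0.2·0.4324 + 0.3·0.5676) ≈ 0.3368

0.337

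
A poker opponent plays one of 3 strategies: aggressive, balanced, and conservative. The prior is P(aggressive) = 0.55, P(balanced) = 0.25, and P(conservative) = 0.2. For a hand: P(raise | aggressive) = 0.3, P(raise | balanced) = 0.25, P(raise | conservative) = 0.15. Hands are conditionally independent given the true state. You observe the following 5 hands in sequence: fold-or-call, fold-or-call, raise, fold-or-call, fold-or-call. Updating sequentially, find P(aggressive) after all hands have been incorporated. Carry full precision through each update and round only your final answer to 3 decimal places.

After 'fold-or-call': normaliser = 0.7·0.5500 + 0.75·0.2500 + 0.85·0.2000; P(aggressive) ≈ 0.5185, P(balanced) ≈ 0.2525, P(conservative) ≈ 0.2290
After 'fold-or-call': normaliser = 0.7·0.5185 + 0.75·0.2525 + 0.85·0.2290; P(aggressive) ≈ 0.4859, P(balanced) ≈ 0.2535, P(conservative) ≈ 0.2605
After 'raise': normaliser = 0.3·0.4859 + 0.25·0.2535 + 0.15·0.2605; P(aggressive) ≈ 0.5872, P(balanced) ≈ 0.2553, P(conservative) ≈ 0.1574
After 'fold-or-call': normaliser = 0.7·0.5872 + 0.75·0.2553 + 0.85·0.1574; P(aggressive) ≈ 0.5582, P(balanced) ≈ 0.2601, P(conservative) ≈ 0.1817
After 'fold-or-call': normaliser = 0.7·0.5582 + 0.75·0.2601 + 0.85·0.1817; P(aggressive) ≈ 0.5279, P(balanced) ≈ 0.2635, P(conservative) ≈ 0.2087

0.528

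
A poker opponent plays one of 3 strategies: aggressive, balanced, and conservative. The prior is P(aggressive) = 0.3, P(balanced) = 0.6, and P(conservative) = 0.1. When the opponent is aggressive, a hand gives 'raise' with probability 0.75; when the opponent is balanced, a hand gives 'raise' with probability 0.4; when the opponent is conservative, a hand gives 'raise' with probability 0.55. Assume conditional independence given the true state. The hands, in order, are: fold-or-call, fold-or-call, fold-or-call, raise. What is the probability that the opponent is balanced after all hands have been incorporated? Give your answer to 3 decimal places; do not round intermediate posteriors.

0.859

After 'fold-or-call': normaliser = 0.25·0.3000 + 0.6·0.6000 + 0.45·0.1000; P(aggressive) ≈ 0.1562, P(balanced) ≈ 0.7500, P(conservative) ≈ 0.0938
After 'fold-or-call': normaliser = 0.25·0.1562 + 0.6·0.7500 + 0.45·0.0938; P(aggressive) ≈ 0.0735, P(balanced) ≈ 0.8471, P(conservative) ≈ 0.0794
After 'fold-or-call': normaliser = 0.25·0.0735 + 0.6·0.8471 + 0.45·0.0794; P(aggressive) ≈ 0.0327, P(balanced) ≈ 0.9038, P(conservative) ≈ 0.0635
After 'raise': normaliser = 0.75·0.0327 + 0.4·0.9038 + 0.55·0.0635; P(aggressive) ≈ 0.0582, P(balanced) ≈ 0.8587, P(conservative) ≈ 0.0830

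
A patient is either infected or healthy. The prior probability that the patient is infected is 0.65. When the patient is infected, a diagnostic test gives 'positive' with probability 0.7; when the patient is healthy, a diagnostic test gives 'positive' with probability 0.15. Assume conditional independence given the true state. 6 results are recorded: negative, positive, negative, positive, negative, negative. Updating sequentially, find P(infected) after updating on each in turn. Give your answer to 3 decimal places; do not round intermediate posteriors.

After 'negative': P(infected) = 0.3·0.6500 / (0.3·0.6500 + 0.85·0.3500) ≈ 0.3959
After 'positive': P(infected) = 0.7·0.3959 / (0.7·0.3959 + 0.15·0.6041) ≈ 0.7536
After 'negative': P(infected) = 0.3·0.7536 / (0.3·0.7536 + 0.85·0.2464) ≈ 0.5191
After 'positive': P(infected) = 0.7·0.5191 / (0.7·0.5191 + 0.15·0.4809) ≈ 0.8344
After 'negative': P(infected) = 0.3·0.8344 / (0.3·0.8344 + 0.85·0.1656) ≈ 0.6400
After 'negative': P(infected) = 0.3·0.6400 / (0.3·0.6400 + 0.85·0.3600) ≈ 0.3856

0.386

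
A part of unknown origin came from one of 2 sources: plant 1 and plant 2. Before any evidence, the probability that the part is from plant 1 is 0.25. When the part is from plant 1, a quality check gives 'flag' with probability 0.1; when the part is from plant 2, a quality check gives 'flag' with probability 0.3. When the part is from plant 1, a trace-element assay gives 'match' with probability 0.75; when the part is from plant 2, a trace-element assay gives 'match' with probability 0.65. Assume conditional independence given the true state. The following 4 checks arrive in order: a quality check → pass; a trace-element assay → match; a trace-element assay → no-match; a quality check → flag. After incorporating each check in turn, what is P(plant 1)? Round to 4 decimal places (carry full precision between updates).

Apply Bayes' rule sequentially, carrying P(plant 1) forward.
After a quality check='pass': P(plant 1) = 0.9·0.2500 / (0.9·0.2500 + 0.7·0.7500) ≈ 0.3000
After a trace-element assay='match': P(plant 1) = 0.75·0.3000 / (0.75·0.3000 + 0.65·0.7000) ≈ 0.3309
After a trace-element assay='no-match': P(plant 1) = 0.25·0.3309 / (0.25·0.3309 + 0.35·0.6691) ≈ 0.2610
After a quality check='flag': P(plant 1) = 0.1·0.2610 / (0.1·0.2610 + 0.3·0.7390) ≈ 0.1053

0.1053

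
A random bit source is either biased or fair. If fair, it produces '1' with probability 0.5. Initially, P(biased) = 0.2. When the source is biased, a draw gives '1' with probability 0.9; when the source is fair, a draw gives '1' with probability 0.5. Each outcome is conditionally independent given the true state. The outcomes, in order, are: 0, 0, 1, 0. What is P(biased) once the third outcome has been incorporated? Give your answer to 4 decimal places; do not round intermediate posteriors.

After '0': P(biased) = 0.1·0.2000 / (0.1·0.2000 + 0.5·0.8000) ≈ 0.0476
After '0': P(biased) = 0.1·0.0476 / (0.1·0.0476 + 0.5·0.9524) ≈ 0.0099
After '1': P(biased) = 0.9·0.0099 / (0.9·0.0099 + 0.5·0.9901) ≈ 0.0177

0.0177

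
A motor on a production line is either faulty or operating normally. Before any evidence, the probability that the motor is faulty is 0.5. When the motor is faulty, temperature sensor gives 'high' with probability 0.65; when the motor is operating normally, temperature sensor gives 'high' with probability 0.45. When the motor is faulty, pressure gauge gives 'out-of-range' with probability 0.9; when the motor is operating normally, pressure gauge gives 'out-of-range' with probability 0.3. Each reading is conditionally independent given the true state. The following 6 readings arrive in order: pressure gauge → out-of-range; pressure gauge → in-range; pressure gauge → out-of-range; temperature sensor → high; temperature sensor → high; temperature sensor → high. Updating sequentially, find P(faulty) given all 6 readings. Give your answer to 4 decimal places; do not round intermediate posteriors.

0.7949

Apply Bayes' rule sequentially, carrying P(faulty) forward.
After pressure gauge='out-of-range': P(faulty) = 0.9·0.5000 / (0.9·0.5000 + 0.3·0.5000) ≈ 0.7500
After pressure gauge='in-range': P(faulty) = 0.1·0.7500 / (0.1·0.7500 + 0.7·0.2500) ≈ 0.3000
After pressure gauge='out-of-range': P(faulty) = 0.9·0.3000 / (0.9·0.3000 + 0.3·0.7000) ≈ 0.5625
After temperature sensor='high': P(faulty) = 0.65·0.5625 / (0.65·0.5625 + 0.45·0.4375) ≈ 0.6500
After temperature sensor='high': P(faulty) = 0.65·0.6500 / (0.65·0.6500 + 0.45·0.3500) ≈ 0.7284
After temperature sensor='high': P(faulty) = 0.65·0.7284 / (0.65·0.7284 + 0.45·0.2716) ≈ 0.7949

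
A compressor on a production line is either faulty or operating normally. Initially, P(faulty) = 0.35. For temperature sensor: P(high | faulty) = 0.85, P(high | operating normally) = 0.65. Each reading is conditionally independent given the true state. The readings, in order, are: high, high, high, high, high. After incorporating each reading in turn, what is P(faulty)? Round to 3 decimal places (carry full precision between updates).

After 'high': P(faulty) = 0.85·0.3500 / (0.85·0.3500 + 0.65·0.6500) ≈ 0.4132
After 'high': P(faulty) = 0.85·0.4132 / (0.85·0.4132 + 0.65·0.5868) ≈ 0.4794
After 'high': P(faulty) = 0.85·0.4794 / (0.85·0.4794 + 0.65·0.5206) ≈ 0.5463
After 'high': P(faulty) = 0.85·0.5463 / (0.85·0.5463 + 0.65·0.4537) ≈ 0.6116
After 'high': P(faulty) = 0.85·0.6116 / (0.85·0.6116 + 0.65·0.3884) ≈ 0.6731

0.673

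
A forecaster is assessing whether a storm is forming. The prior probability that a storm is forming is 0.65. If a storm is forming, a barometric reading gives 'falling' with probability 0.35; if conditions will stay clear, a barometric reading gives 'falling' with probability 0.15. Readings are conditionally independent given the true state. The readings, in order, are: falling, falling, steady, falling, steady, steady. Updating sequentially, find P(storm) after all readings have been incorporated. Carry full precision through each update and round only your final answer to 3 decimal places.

0.913

Apply Bayes' rule sequentially, carrying P(storm) forward.
After 'falling': P(storm) = 0.35·0.6500 / (0.35·0.6500 + 0.15·0.3500) ≈ 0.8125
After 'falling': P(storm) = 0.35·0.8125 / (0.35·0.8125 + 0.15·0.1875) ≈ 0.9100
After 'steady': P(storm) = 0.65·0.9100 / (0.65·0.9100 + 0.85·0.0900) ≈ 0.8855
After 'falling': P(storm) = 0.35·0.8855 / (0.35·0.8855 + 0.15·0.1145) ≈ 0.9475
After 'steady': P(storm) = 0.65·0.9475 / (0.65·0.9475 + 0.85·0.0525) ≈ 0.9324
After 'steady': P(storm) = 0.65·0.9324 / (0.65·0.9324 + 0.85·0.0676) ≈ 0.9134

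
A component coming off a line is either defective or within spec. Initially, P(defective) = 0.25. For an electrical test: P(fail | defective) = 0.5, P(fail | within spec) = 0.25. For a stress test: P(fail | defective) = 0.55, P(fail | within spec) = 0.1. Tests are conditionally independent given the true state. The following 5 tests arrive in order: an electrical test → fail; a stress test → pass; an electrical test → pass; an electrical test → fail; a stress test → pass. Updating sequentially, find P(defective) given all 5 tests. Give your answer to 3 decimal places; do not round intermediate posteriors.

0.182

Apply Bayes' rule sequentially, carrying P(defective) forward.
After an electrical test='fail': P(defective) = 0.5·0.2500 / (0.5·0.2500 + 0.25·0.7500) ≈ 0.4000
After a stress test='pass': P(defective) = 0.45·0.4000 / (0.45·0.4000 + 0.9·0.6000) ≈ 0.2500
After an electrical test='pass': P(defective) = 0.5·0.2500 / (0.5·0.2500 + 0.75·0.7500) ≈ 0.1818
After an electrical test='fail': P(defective) = 0.5·0.1818 / (0.5·0.1818 + 0.25·0.8182) ≈ 0.3077
After a stress test='pass': P(defective) = 0.45·0.3077 / (0.45·0.3077 + 0.9·0.6923) ≈ 0.1818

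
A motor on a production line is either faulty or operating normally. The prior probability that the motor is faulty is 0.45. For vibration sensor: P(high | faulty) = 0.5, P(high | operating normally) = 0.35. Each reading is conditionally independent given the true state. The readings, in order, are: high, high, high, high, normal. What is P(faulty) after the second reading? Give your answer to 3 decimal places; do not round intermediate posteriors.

After 'high': P(faulty) = 0.5·0.4500 / (0.5·0.4500 + 0.35·0.5500) ≈ 0.5389
After 'high': P(faulty) = 0.5·0.5389 / (0.5·0.5389 + 0.35·0.4611) ≈ 0.6254

0.625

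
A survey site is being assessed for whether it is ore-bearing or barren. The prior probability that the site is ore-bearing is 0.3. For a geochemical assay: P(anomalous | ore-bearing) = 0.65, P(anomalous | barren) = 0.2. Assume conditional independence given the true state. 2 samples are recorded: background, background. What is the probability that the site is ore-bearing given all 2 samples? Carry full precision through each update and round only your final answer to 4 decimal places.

0.0758

Each posterior becomes the prior for the next update.
After 'background': P(ore) = 0.35·0.3000 / (0.35·0.3000 + 0.8·0.7000) ≈ 0.1579
After 'background': P(ore) = 0.35·0.1579 / (0.35·0.1579 + 0.8·0.8421) ≈ 0.0758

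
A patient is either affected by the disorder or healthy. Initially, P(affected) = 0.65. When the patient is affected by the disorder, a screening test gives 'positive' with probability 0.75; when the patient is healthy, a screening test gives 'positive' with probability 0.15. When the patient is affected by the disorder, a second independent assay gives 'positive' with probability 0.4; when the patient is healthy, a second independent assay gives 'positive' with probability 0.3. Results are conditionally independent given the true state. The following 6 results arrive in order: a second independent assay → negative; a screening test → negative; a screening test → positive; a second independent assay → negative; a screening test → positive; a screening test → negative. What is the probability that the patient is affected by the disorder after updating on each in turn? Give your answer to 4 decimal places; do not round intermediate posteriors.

0.7469

Each posterior becomes the prior for the next update.
After a second independent assay='negative': P(affected) = 0.6·0.6500 / (0.6·0.6500 + 0.7·0.3500) ≈ 0.6142
After a screening test='negative': P(affected) = 0.25·0.6142 / (0.25·0.6142 + 0.85·0.3858) ≈ 0.3189
After a screening test='positive': P(affected) = 0.75·0.3189 / (0.75·0.3189 + 0.15·0.6811) ≈ 0.7007
After a second independent assay='negative': P(affected) = 0.6·0.7007 / (0.6·0.7007 + 0.7·0.2993) ≈ 0.6674
After a screening test='positive': P(affected) = 0.75·0.6674 / (0.75·0.6674 + 0.15·0.3326) ≈ 0.9094
After a screening test='negative': P(affected) = 0.25·0.9094 / (0.25·0.9094 + 0.85·0.0906) ≈ 0.7469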